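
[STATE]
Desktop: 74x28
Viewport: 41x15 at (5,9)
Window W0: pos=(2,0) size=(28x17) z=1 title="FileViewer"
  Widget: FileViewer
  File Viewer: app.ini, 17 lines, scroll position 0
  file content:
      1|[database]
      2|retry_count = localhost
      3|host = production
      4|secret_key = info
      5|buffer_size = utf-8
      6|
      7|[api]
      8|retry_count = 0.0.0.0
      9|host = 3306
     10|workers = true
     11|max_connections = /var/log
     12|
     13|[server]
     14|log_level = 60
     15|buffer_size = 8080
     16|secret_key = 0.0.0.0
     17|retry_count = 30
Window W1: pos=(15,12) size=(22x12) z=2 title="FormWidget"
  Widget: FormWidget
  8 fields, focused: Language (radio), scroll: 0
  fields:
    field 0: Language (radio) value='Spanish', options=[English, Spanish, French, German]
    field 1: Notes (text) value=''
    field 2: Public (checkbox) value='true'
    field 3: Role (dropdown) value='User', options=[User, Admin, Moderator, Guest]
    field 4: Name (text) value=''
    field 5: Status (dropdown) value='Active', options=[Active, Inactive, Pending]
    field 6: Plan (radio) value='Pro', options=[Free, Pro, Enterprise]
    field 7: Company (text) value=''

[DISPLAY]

pi]                    ░┃                
try_count = 0.0.0.0    ░┃                
st = 3306              ░┃                
rkers = tr┏━━━━━━━━━━━━━━━━━━━━┓         
x_connecti┃ FormWidget         ┃         
          ┠────────────────────┨         
erver]    ┃> Language:   ( ) En┃         
━━━━━━━━━━┃  Notes:      [    ]┃         
          ┃  Public:     [x]   ┃         
          ┃  Role:       [Use▼]┃         
          ┃  Name:       [    ]┃         
          ┃  Status:     [Act▼]┃         
          ┃  Plan:       ( ) Fr┃         
          ┃  Company:    [    ]┃         
          ┗━━━━━━━━━━━━━━━━━━━━┛         


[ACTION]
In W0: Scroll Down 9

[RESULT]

x_connections = /var/lo░┃                
                       ░┃                
erver]                 ░┃                
g_level = ┏━━━━━━━━━━━━━━━━━━━━┓         
ffer_size ┃ FormWidget         ┃         
cret_key =┠────────────────────┨         
try_count ┃> Language:   ( ) En┃         
━━━━━━━━━━┃  Notes:      [    ]┃         
          ┃  Public:     [x]   ┃         
          ┃  Role:       [Use▼]┃         
          ┃  Name:       [    ]┃         
          ┃  Status:     [Act▼]┃         
          ┃  Plan:       ( ) Fr┃         
          ┃  Company:    [    ]┃         
          ┗━━━━━━━━━━━━━━━━━━━━┛         


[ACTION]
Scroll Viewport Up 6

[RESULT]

ffer_size = utf-8      ▲┃                
                       ░┃                
pi]                    ░┃                
try_count = 0.0.0.0    ░┃                
st = 3306              ░┃                
rkers = true           ░┃                
x_connections = /var/lo░┃                
                       ░┃                
erver]                 ░┃                
g_level = ┏━━━━━━━━━━━━━━━━━━━━┓         
ffer_size ┃ FormWidget         ┃         
cret_key =┠────────────────────┨         
try_count ┃> Language:   ( ) En┃         
━━━━━━━━━━┃  Notes:      [    ]┃         
          ┃  Public:     [x]   ┃         


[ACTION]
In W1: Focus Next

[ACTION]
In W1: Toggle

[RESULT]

ffer_size = utf-8      ▲┃                
                       ░┃                
pi]                    ░┃                
try_count = 0.0.0.0    ░┃                
st = 3306              ░┃                
rkers = true           ░┃                
x_connections = /var/lo░┃                
                       ░┃                
erver]                 ░┃                
g_level = ┏━━━━━━━━━━━━━━━━━━━━┓         
ffer_size ┃ FormWidget         ┃         
cret_key =┠────────────────────┨         
try_count ┃  Language:   ( ) En┃         
━━━━━━━━━━┃> Notes:      [    ]┃         
          ┃  Public:     [x]   ┃         


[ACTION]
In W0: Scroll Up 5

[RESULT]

atabase]               ▲┃                
try_count = localhost  █┃                
st = production        ░┃                
cret_key = info        ░┃                
ffer_size = utf-8      ░┃                
                       ░┃                
pi]                    ░┃                
try_count = 0.0.0.0    ░┃                
st = 3306              ░┃                
rkers = tr┏━━━━━━━━━━━━━━━━━━━━┓         
x_connecti┃ FormWidget         ┃         
          ┠────────────────────┨         
erver]    ┃  Language:   ( ) En┃         
━━━━━━━━━━┃> Notes:      [    ]┃         
          ┃  Public:     [x]   ┃         


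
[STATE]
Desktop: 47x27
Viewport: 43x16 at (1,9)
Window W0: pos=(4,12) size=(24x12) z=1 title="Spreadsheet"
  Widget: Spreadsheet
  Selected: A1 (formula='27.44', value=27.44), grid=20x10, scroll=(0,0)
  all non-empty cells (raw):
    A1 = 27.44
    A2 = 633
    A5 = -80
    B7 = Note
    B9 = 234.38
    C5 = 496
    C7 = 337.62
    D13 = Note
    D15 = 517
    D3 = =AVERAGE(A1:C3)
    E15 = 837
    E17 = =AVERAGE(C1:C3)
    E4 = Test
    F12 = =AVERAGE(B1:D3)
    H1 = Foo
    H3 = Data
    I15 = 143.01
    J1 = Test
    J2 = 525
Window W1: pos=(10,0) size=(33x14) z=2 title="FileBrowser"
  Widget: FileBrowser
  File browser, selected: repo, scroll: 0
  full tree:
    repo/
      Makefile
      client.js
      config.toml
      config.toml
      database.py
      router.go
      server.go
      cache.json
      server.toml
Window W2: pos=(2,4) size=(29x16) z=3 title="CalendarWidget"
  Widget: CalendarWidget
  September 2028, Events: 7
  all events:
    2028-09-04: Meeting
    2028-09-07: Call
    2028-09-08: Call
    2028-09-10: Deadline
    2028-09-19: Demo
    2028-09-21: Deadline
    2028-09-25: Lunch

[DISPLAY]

 ┃             1  2  3       ┃           ┃ 
 ┃ 4*  5  6  7*  8*  9 10*   ┃           ┃ 
 ┃11 12 13 14 15 16 17       ┃           ┃ 
 ┃18 19* 20 21* 22 23 24     ┃           ┃ 
 ┃25* 26 27 28 29 30         ┃━━━━━━━━━━━┛ 
 ┃                           ┃             
 ┃                           ┃             
 ┃                           ┃             
 ┃                           ┃             
 ┃                           ┃             
 ┗━━━━━━━━━━━━━━━━━━━━━━━━━━━┛             
   ┃  3        0       0  ┃                
   ┃  4        0       0  ┃                
   ┃  5      -80       0  ┃                
   ┗━━━━━━━━━━━━━━━━━━━━━━┛                
                                           


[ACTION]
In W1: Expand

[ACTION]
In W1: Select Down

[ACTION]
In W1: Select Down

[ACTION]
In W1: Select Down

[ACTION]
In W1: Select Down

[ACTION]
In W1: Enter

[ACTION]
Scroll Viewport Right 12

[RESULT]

            1  2  3       ┃           ┃    
4*  5  6  7*  8*  9 10*   ┃           ┃    
1 12 13 14 15 16 17       ┃           ┃    
8 19* 20 21* 22 23 24     ┃           ┃    
5* 26 27 28 29 30         ┃━━━━━━━━━━━┛    
                          ┃                
                          ┃                
                          ┃                
                          ┃                
                          ┃                
━━━━━━━━━━━━━━━━━━━━━━━━━━┛                
┃  3        0       0  ┃                   
┃  4        0       0  ┃                   
┃  5      -80       0  ┃                   
┗━━━━━━━━━━━━━━━━━━━━━━┛                   
                                           


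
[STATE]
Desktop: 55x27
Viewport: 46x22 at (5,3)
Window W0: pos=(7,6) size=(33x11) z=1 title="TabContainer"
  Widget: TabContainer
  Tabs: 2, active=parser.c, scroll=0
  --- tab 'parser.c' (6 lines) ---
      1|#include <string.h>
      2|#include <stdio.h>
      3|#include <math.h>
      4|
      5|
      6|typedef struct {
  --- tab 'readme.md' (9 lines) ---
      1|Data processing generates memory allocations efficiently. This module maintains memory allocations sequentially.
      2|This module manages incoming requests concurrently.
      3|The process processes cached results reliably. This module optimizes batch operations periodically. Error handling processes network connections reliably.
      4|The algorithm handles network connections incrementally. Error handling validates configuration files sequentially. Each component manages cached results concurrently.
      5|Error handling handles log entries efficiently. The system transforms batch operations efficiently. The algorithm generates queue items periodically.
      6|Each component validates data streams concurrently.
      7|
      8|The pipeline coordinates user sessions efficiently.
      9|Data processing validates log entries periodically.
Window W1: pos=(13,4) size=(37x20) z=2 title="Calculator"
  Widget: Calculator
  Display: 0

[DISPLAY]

                                              
        ┏━━━━━━━━━━━━━━━━━━━━━━━━━━━━━━━━━━━┓ 
        ┃ Calculator                        ┃ 
  ┏━━━━━┠───────────────────────────────────┨ 
  ┃ TabC┃                                  0┃ 
  ┠─────┃┌───┬───┬───┬───┐                  ┃ 
  ┃[pars┃│ 7 │ 8 │ 9 │ ÷ │                  ┃ 
  ┃─────┃├───┼───┼───┼───┤                  ┃ 
  ┃#incl┃│ 4 │ 5 │ 6 │ × │                  ┃ 
  ┃#incl┃├───┼───┼───┼───┤                  ┃ 
  ┃#incl┃│ 1 │ 2 │ 3 │ - │                  ┃ 
  ┃     ┃├───┼───┼───┼───┤                  ┃ 
  ┃     ┃│ 0 │ . │ = │ + │                  ┃ 
  ┗━━━━━┃├───┼───┼───┼───┤                  ┃ 
        ┃│ C │ MC│ MR│ M+│                  ┃ 
        ┃└───┴───┴───┴───┘                  ┃ 
        ┃                                   ┃ 
        ┃                                   ┃ 
        ┃                                   ┃ 
        ┃                                   ┃ 
        ┗━━━━━━━━━━━━━━━━━━━━━━━━━━━━━━━━━━━┛ 
                                              


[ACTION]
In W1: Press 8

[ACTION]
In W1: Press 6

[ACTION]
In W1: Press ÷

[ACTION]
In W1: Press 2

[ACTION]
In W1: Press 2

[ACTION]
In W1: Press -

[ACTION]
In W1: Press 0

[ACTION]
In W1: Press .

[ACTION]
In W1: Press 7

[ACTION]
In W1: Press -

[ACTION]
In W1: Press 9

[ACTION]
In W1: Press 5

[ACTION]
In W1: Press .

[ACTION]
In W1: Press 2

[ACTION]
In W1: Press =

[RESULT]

                                              
        ┏━━━━━━━━━━━━━━━━━━━━━━━━━━━━━━━━━━━┓ 
        ┃ Calculator                        ┃ 
  ┏━━━━━┠───────────────────────────────────┨ 
  ┃ TabC┃                       -91.99090909┃ 
  ┠─────┃┌───┬───┬───┬───┐                  ┃ 
  ┃[pars┃│ 7 │ 8 │ 9 │ ÷ │                  ┃ 
  ┃─────┃├───┼───┼───┼───┤                  ┃ 
  ┃#incl┃│ 4 │ 5 │ 6 │ × │                  ┃ 
  ┃#incl┃├───┼───┼───┼───┤                  ┃ 
  ┃#incl┃│ 1 │ 2 │ 3 │ - │                  ┃ 
  ┃     ┃├───┼───┼───┼───┤                  ┃ 
  ┃     ┃│ 0 │ . │ = │ + │                  ┃ 
  ┗━━━━━┃├───┼───┼───┼───┤                  ┃ 
        ┃│ C │ MC│ MR│ M+│                  ┃ 
        ┃└───┴───┴───┴───┘                  ┃ 
        ┃                                   ┃ 
        ┃                                   ┃ 
        ┃                                   ┃ 
        ┃                                   ┃ 
        ┗━━━━━━━━━━━━━━━━━━━━━━━━━━━━━━━━━━━┛ 
                                              


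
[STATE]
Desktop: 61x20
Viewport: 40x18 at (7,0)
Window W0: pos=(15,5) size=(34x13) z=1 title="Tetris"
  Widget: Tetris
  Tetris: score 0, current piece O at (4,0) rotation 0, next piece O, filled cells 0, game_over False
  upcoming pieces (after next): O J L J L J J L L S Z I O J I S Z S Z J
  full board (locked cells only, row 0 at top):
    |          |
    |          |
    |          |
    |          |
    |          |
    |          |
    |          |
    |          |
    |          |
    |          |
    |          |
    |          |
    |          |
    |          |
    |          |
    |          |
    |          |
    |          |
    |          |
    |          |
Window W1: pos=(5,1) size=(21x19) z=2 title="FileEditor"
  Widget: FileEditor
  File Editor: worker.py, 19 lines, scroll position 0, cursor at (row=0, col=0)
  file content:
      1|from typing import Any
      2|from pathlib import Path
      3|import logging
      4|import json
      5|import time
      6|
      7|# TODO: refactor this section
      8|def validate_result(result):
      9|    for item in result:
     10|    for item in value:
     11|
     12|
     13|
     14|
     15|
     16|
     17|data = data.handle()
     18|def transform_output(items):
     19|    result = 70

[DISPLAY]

                                        
━━━━━━━━━━━━━━━━━━┓                     
FileEditor        ┃                     
──────────────────┨                     
rom typing import▲┃                     
rom pathlib impor█┃━━━━━━━━━━━━━━━━━━━━━
mport logging    ░┃                     
mport json       ░┃─────────────────────
mport time       ░┃│Next:               
                 ░┃│▓▓                  
 TODO: refactor t░┃│▓▓                  
ef validate_resul░┃│                    
   for item in re░┃│                    
   for item in va░┃│                    
                 ░┃│Score:              
                 ░┃│0                   
                 ░┃│                    
                 ░┃━━━━━━━━━━━━━━━━━━━━━


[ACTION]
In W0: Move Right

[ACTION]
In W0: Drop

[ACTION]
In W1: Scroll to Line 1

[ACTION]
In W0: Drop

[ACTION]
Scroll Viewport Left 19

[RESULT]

                                        
     ┏━━━━━━━━━━━━━━━━━━━┓              
     ┃ FileEditor        ┃              
     ┠───────────────────┨              
     ┃█rom typing import▲┃              
     ┃from pathlib impor█┃━━━━━━━━━━━━━━
     ┃import logging    ░┃              
     ┃import json       ░┃──────────────
     ┃import time       ░┃│Next:        
     ┃                  ░┃│▓▓           
     ┃# TODO: refactor t░┃│▓▓           
     ┃def validate_resul░┃│             
     ┃    for item in re░┃│             
     ┃    for item in va░┃│             
     ┃                  ░┃│Score:       
     ┃                  ░┃│0            
     ┃                  ░┃│             
     ┃                  ░┃━━━━━━━━━━━━━━


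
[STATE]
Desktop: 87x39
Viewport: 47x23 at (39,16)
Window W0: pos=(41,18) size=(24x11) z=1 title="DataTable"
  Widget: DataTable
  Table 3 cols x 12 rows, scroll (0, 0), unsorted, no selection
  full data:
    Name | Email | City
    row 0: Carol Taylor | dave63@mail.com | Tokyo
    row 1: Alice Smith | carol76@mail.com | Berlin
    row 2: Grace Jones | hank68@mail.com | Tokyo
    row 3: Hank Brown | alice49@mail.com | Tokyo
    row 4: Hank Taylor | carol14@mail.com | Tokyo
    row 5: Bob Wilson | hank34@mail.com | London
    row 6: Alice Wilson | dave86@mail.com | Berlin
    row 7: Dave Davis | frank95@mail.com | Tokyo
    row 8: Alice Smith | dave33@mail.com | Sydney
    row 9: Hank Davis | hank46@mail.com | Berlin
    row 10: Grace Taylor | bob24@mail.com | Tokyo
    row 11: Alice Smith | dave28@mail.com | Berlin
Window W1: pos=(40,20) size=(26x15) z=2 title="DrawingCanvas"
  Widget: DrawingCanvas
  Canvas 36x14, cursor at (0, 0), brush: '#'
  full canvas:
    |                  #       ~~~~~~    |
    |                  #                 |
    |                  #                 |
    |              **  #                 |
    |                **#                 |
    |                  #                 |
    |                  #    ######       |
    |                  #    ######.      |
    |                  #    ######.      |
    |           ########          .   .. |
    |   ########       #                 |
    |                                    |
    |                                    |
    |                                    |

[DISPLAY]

                                               
                                               
  ┏━━━━━━━━━━━━━━━━━━━━━━┓                     
  ┃ DataTable            ┃                     
 ┏━━━━━━━━━━━━━━━━━━━━━━━━┓                    
 ┃ DrawingCanvas          ┃                    
 ┠────────────────────────┨                    
 ┃+                 #     ┃                    
 ┃                  #     ┃                    
 ┃                  #     ┃                    
 ┃              **  #     ┃                    
 ┃                **#     ┃                    
 ┃                  #     ┃                    
 ┃                  #    #┃                    
 ┃                  #    #┃                    
 ┃                  #    #┃                    
 ┃           ########     ┃                    
 ┃   ########       #     ┃                    
 ┗━━━━━━━━━━━━━━━━━━━━━━━━┛                    
                                               
                                               
                                               
                                               


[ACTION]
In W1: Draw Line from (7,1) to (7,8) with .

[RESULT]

                                               
                                               
  ┏━━━━━━━━━━━━━━━━━━━━━━┓                     
  ┃ DataTable            ┃                     
 ┏━━━━━━━━━━━━━━━━━━━━━━━━┓                    
 ┃ DrawingCanvas          ┃                    
 ┠────────────────────────┨                    
 ┃+                 #     ┃                    
 ┃                  #     ┃                    
 ┃                  #     ┃                    
 ┃              **  #     ┃                    
 ┃                **#     ┃                    
 ┃                  #     ┃                    
 ┃                  #    #┃                    
 ┃ ........         #    #┃                    
 ┃                  #    #┃                    
 ┃           ########     ┃                    
 ┃   ########       #     ┃                    
 ┗━━━━━━━━━━━━━━━━━━━━━━━━┛                    
                                               
                                               
                                               
                                               


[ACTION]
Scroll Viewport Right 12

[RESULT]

                                               
                                               
 ┏━━━━━━━━━━━━━━━━━━━━━━┓                      
 ┃ DataTable            ┃                      
┏━━━━━━━━━━━━━━━━━━━━━━━━┓                     
┃ DrawingCanvas          ┃                     
┠────────────────────────┨                     
┃+                 #     ┃                     
┃                  #     ┃                     
┃                  #     ┃                     
┃              **  #     ┃                     
┃                **#     ┃                     
┃                  #     ┃                     
┃                  #    #┃                     
┃ ........         #    #┃                     
┃                  #    #┃                     
┃           ########     ┃                     
┃   ########       #     ┃                     
┗━━━━━━━━━━━━━━━━━━━━━━━━┛                     
                                               
                                               
                                               
                                               


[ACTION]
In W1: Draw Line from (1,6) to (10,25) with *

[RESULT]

                                               
                                               
 ┏━━━━━━━━━━━━━━━━━━━━━━┓                      
 ┃ DataTable            ┃                      
┏━━━━━━━━━━━━━━━━━━━━━━━━┓                     
┃ DrawingCanvas          ┃                     
┠────────────────────────┨                     
┃+                 #     ┃                     
┃      **          #     ┃                     
┃        **        #     ┃                     
┃          **  **  #     ┃                     
┃            **  **#     ┃                     
┃              **  #     ┃                     
┃                **#    #┃                     
┃ ........         **   #┃                     
┃                  # ** #┃                     
┃           ########   **┃                     
┃   ########       #     ┃                     
┗━━━━━━━━━━━━━━━━━━━━━━━━┛                     
                                               
                                               
                                               
                                               


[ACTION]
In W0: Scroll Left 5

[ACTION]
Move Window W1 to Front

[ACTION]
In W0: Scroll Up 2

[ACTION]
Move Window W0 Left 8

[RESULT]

                                               
                                               
━━━━━━━━━━━━━━━━┓                              
able            ┃                              
┏━━━━━━━━━━━━━━━━━━━━━━━━┓                     
┃ DrawingCanvas          ┃                     
┠────────────────────────┨                     
┃+                 #     ┃                     
┃      **          #     ┃                     
┃        **        #     ┃                     
┃          **  **  #     ┃                     
┃            **  **#     ┃                     
┃              **  #     ┃                     
┃                **#    #┃                     
┃ ........         **   #┃                     
┃                  # ** #┃                     
┃           ########   **┃                     
┃   ########       #     ┃                     
┗━━━━━━━━━━━━━━━━━━━━━━━━┛                     
                                               
                                               
                                               
                                               


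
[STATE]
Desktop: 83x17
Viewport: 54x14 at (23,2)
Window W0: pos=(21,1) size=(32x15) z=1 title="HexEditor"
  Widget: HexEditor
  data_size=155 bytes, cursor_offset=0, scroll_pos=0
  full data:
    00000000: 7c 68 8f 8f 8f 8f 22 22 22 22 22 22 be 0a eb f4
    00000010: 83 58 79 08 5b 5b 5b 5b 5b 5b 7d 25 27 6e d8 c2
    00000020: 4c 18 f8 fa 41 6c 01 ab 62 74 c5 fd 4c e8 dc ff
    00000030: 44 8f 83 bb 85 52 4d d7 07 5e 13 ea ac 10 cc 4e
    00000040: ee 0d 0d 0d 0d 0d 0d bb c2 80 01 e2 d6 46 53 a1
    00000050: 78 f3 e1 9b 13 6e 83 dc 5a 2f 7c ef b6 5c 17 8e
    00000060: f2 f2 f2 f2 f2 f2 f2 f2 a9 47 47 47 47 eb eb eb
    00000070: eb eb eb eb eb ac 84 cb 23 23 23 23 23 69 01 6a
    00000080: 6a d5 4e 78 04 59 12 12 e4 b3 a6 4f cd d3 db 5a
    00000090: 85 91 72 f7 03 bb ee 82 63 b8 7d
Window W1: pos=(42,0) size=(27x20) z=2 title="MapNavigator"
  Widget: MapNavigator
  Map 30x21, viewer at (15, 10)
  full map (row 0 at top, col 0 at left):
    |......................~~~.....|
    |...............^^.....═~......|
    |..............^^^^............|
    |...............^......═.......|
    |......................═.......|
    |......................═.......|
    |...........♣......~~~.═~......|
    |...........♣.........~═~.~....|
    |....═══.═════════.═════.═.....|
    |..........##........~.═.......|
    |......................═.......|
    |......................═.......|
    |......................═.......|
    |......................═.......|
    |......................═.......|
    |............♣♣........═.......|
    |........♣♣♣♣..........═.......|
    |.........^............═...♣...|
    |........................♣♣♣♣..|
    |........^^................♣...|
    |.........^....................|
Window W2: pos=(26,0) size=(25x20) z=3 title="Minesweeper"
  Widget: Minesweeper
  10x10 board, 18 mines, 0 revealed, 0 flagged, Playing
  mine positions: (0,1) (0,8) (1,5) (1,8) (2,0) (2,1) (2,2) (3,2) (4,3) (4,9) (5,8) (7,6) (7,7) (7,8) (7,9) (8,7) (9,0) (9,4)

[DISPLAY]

Hex┠───────────────────────┨─────────────────┨        
───┃■■■■■■■■■■             ┃...^^^^..........┃        
000┃■■■■■■■■■■             ┃....^......═.....┃        
000┃■■■■■■■■■■             ┃...........═.....┃        
000┃■■■■■■■■■■             ┃...........═.....┃        
000┃■■■■■■■■■■             ┃♣......~~~.═~....┃        
000┃■■■■■■■■■■             ┃♣.........~═~.~..┃        
000┃■■■■■■■■■■             ┃══════.═════.═...┃        
000┃■■■■■■■■■■             ┃#........~.═.....┃        
000┃■■■■■■■■■■             ┃....@......═.....┃        
000┃■■■■■■■■■■             ┃...........═.....┃        
000┃                       ┃...........═.....┃        
   ┃                       ┃...........═.....┃        
━━━┃                       ┃...........═.....┃        


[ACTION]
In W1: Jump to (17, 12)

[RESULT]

Hex┠───────────────────────┨─────────────────┨        
───┃■■■■■■■■■■             ┃.........═.......┃        
000┃■■■■■■■■■■             ┃.........═.......┃        
000┃■■■■■■■■■■             ┃.....~~~.═~......┃        
000┃■■■■■■■■■■             ┃........~═~.~....┃        
000┃■■■■■■■■■■             ┃════.═════.═.....┃        
000┃■■■■■■■■■■             ┃.......~.═.......┃        
000┃■■■■■■■■■■             ┃.........═.......┃        
000┃■■■■■■■■■■             ┃.........═.......┃        
000┃■■■■■■■■■■             ┃....@....═.......┃        
000┃■■■■■■■■■■             ┃.........═.......┃        
000┃                       ┃.........═.......┃        
   ┃                       ┃♣........═.......┃        
━━━┃                       ┃.........═.......┃        


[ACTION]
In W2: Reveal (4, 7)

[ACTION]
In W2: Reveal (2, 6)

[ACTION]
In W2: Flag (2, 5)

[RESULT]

Hex┠───────────────────────┨─────────────────┨        
───┃■■■■■■■■■■             ┃.........═.......┃        
000┃■■■■■■■■■■             ┃.........═.......┃        
000┃■■■■■⚑1■■■             ┃.....~~~.═~......┃        
000┃■■■■■■■■■■             ┃........~═~.~....┃        
000┃■■■■■■■1■■             ┃════.═════.═.....┃        
000┃■■■■■■■■■■             ┃.......~.═.......┃        
000┃■■■■■■■■■■             ┃.........═.......┃        
000┃■■■■■■■■■■             ┃.........═.......┃        
000┃■■■■■■■■■■             ┃....@....═.......┃        
000┃■■■■■■■■■■             ┃.........═.......┃        
000┃                       ┃.........═.......┃        
   ┃                       ┃♣........═.......┃        
━━━┃                       ┃.........═.......┃        


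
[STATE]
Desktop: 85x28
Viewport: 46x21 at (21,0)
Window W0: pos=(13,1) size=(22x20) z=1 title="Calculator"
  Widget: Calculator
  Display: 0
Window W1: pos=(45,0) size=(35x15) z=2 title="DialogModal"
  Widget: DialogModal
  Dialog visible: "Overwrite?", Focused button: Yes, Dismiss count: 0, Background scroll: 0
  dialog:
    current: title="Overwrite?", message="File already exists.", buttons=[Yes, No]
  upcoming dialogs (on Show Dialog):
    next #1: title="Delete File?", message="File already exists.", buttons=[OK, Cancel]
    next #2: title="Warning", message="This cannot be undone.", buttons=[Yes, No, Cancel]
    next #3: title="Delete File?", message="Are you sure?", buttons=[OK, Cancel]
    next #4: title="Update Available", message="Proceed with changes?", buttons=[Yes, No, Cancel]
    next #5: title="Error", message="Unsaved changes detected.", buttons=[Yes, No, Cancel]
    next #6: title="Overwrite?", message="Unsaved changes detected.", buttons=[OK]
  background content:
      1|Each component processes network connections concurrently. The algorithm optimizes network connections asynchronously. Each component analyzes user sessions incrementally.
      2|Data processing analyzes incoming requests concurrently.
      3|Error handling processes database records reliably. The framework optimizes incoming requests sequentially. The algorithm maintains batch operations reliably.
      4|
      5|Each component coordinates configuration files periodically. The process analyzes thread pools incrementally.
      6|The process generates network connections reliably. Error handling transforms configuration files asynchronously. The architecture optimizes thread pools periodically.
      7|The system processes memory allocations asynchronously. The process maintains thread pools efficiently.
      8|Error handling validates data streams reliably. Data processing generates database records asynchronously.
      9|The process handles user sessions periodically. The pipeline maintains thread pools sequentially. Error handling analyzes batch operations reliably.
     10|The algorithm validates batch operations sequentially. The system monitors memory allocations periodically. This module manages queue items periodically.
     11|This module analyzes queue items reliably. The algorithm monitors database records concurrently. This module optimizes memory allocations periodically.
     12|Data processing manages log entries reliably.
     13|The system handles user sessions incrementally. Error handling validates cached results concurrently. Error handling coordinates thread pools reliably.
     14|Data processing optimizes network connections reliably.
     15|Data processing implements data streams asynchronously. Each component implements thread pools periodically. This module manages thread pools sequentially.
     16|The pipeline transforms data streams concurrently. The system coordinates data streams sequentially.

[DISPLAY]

                        ┏━━━━━━━━━━━━━━━━━━━━━
━━━━━━━━━━━━━┓          ┃ DialogModal         
ator         ┃          ┠─────────────────────
─────────────┨          ┃Each component proces
            0┃          ┃Data processing analy
─┬───┬───┐   ┃          ┃Error handling proces
 │ 9 │ ÷ │   ┃          ┃    ┌────────────────
─┼───┼───┤   ┃          ┃Each│      Overwrite?
 │ 6 │ × │   ┃          ┃The │ File already ex
─┼───┼───┤   ┃          ┃The │      [Yes]  No 
 │ 3 │ - │   ┃          ┃Erro└────────────────
─┼───┼───┤   ┃          ┃The process handles u
 │ = │ + │   ┃          ┃The algorithm validat
─┼───┼───┤   ┃          ┃This module analyzes 
C│ MR│ M+│   ┃          ┗━━━━━━━━━━━━━━━━━━━━━
─┴───┴───┘   ┃                                
             ┃                                
             ┃                                
             ┃                                
             ┃                                
━━━━━━━━━━━━━┛                                


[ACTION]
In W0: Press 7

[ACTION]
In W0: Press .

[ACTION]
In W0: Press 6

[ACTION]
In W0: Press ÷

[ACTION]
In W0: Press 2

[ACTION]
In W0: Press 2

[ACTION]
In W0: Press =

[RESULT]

                        ┏━━━━━━━━━━━━━━━━━━━━━
━━━━━━━━━━━━━┓          ┃ DialogModal         
ator         ┃          ┠─────────────────────
─────────────┨          ┃Each component proces
 0.3454545455┃          ┃Data processing analy
─┬───┬───┐   ┃          ┃Error handling proces
 │ 9 │ ÷ │   ┃          ┃    ┌────────────────
─┼───┼───┤   ┃          ┃Each│      Overwrite?
 │ 6 │ × │   ┃          ┃The │ File already ex
─┼───┼───┤   ┃          ┃The │      [Yes]  No 
 │ 3 │ - │   ┃          ┃Erro└────────────────
─┼───┼───┤   ┃          ┃The process handles u
 │ = │ + │   ┃          ┃The algorithm validat
─┼───┼───┤   ┃          ┃This module analyzes 
C│ MR│ M+│   ┃          ┗━━━━━━━━━━━━━━━━━━━━━
─┴───┴───┘   ┃                                
             ┃                                
             ┃                                
             ┃                                
             ┃                                
━━━━━━━━━━━━━┛                                


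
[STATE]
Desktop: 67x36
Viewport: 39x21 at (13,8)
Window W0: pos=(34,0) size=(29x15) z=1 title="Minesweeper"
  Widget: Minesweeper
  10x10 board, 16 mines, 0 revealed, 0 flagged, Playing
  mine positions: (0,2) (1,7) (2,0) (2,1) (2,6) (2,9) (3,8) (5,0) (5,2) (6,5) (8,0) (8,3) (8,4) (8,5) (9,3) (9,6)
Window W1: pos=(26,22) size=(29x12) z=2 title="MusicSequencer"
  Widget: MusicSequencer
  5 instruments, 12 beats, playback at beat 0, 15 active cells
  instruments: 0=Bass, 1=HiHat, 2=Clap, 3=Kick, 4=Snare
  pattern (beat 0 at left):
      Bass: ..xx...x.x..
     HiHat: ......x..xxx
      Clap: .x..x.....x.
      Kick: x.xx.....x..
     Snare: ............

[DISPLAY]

                     ┃■■■■■■■■■■       
                     ┃■■■■■■■■■■       
                     ┃■■■■■■■■■■       
                     ┃■■■■■■■■■■       
                     ┃■■■■■■■■■■       
                     ┃                 
                     ┗━━━━━━━━━━━━━━━━━
                                       
                                       
                                       
                                       
                                       
                                       
                                       
             ┏━━━━━━━━━━━━━━━━━━━━━━━━━
             ┃ MusicSequencer          
             ┠─────────────────────────
             ┃      ▼12345678901       
             ┃  Bass··██···█·█··       
             ┃ HiHat······█··███       
             ┃  Clap·█··█·····█·       


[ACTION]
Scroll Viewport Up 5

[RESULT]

                     ┃■■■■■■■■■■       
                     ┃■■■■■■■■■■       
                     ┃■■■■■■■■■■       
                     ┃■■■■■■■■■■       
                     ┃■■■■■■■■■■       
                     ┃■■■■■■■■■■       
                     ┃■■■■■■■■■■       
                     ┃■■■■■■■■■■       
                     ┃■■■■■■■■■■       
                     ┃■■■■■■■■■■       
                     ┃                 
                     ┗━━━━━━━━━━━━━━━━━
                                       
                                       
                                       
                                       
                                       
                                       
                                       
             ┏━━━━━━━━━━━━━━━━━━━━━━━━━
             ┃ MusicSequencer          


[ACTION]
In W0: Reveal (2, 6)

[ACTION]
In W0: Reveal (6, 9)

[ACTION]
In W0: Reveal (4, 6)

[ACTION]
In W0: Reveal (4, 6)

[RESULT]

                     ┃■■✹■■■■■■■       
                     ┃■■■■■■■✹■■       
                     ┃✹✹■■■■✹■■✹       
                     ┃■■■■■■■■✹■       
                     ┃■■■■■■■■■■       
                     ┃✹■✹■■■■■■■       
                     ┃■■■■■✹■■■■       
                     ┃■■■■■■■■■■       
                     ┃✹■■✹✹✹■■■■       
                     ┃■■■✹■■✹■■■       
                     ┃                 
                     ┗━━━━━━━━━━━━━━━━━
                                       
                                       
                                       
                                       
                                       
                                       
                                       
             ┏━━━━━━━━━━━━━━━━━━━━━━━━━
             ┃ MusicSequencer          
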